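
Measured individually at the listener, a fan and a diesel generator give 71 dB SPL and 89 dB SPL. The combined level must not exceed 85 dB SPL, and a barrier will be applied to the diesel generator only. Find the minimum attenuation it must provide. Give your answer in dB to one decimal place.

The untreated sources together contribute 10^(71/10) = 1.259e+07, i.e. 71.00 dB SPL.
The limit corresponds to 10^(85/10) = 3.162e+08; subtracting the fixed part leaves 3.036e+08 for the diesel generator, i.e. 84.82 dB SPL.
So the diesel generator must be reduced from 89 to 84.82 dB SPL: IL = 4.18 dB.

4.2 dB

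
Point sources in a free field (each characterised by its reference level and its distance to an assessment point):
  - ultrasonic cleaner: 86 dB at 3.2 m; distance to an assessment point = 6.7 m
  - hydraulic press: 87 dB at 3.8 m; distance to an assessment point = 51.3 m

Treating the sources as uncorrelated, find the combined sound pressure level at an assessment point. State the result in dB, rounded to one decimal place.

79.7 dB

Apply inverse-square spreading to bring every level to the receiver, then sum 10^(L/10).
ultrasonic cleaner: 86 − 20·log₁₀(6.7/3.2) = 86 − 6.42 = 79.58 dB.
hydraulic press: 87 − 20·log₁₀(51.3/3.8) = 87 − 22.61 = 64.39 dB.
Σ 10^(L/10) = 9.356e+07 → L_total = 10·log₁₀(9.356e+07) = 79.71 dB.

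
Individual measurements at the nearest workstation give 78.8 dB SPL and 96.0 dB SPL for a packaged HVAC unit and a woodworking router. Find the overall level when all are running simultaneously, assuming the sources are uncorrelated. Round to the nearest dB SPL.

96 dB SPL

Incoherent sources combine by intensity addition: L_total = 10·log₁₀(Σ 10^(L_i/10)).
Σ 10^(L/10) = 10^(78.8/10) + 10^(96.0/10) = 4.057e+09.
L_total = 10·log₁₀(4.057e+09) = 96.08 dB SPL.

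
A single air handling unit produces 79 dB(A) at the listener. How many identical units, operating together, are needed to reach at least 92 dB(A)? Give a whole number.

The shortfall is 92 − 79 = 13.0 dB, and N units add 10·log₁₀ N, so need 10·log₁₀ N ≥ 13.0.
N ≥ 10^(13.0/10) = 19.953, so N = 20.

20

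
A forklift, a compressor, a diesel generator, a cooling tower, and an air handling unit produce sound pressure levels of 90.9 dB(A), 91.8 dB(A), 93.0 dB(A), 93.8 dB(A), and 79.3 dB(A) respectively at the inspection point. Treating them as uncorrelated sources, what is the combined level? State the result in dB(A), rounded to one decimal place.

98.6 dB(A)

For uncorrelated sources the intensities add, so convert each level to linear form, sum, and take 10·log₁₀ of the total.
Σ 10^(L/10) = 10^(90.9/10) + 10^(91.8/10) + 10^(93.0/10) + 10^(93.8/10) + 10^(79.3/10) = 7.223e+09.
L_total = 10·log₁₀(7.223e+09) = 98.59 dB(A).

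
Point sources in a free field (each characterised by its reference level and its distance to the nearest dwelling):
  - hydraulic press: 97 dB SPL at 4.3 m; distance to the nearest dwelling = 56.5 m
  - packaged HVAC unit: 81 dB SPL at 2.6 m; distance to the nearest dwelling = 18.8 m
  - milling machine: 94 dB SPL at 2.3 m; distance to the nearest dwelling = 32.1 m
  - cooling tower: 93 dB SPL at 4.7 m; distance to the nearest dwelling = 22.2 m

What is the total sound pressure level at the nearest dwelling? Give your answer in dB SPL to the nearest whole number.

First find each source's level at the receiver (point-source: −20·log₁₀(r/r_ref)), then combine on an intensity basis.
hydraulic press: 97 − 20·log₁₀(56.5/4.3) = 97 − 22.37 = 74.63 dB SPL.
packaged HVAC unit: 81 − 20·log₁₀(18.8/2.6) = 81 − 17.18 = 63.82 dB SPL.
milling machine: 94 − 20·log₁₀(32.1/2.3) = 94 − 22.90 = 71.10 dB SPL.
cooling tower: 93 − 20·log₁₀(22.2/4.7) = 93 − 13.49 = 79.51 dB SPL.
Σ 10^(L/10) = 1.338e+08 → L_total = 10·log₁₀(1.338e+08) = 81.26 dB SPL.

81 dB SPL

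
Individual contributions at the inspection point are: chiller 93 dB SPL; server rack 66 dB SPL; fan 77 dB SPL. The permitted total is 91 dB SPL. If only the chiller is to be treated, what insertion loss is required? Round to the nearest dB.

The untreated sources together contribute 10^(66/10) + 10^(77/10) = 5.410e+07, i.e. 77.33 dB SPL.
The limit corresponds to 10^(91/10) = 1.259e+09; subtracting the fixed part leaves 1.205e+09 for the chiller, i.e. 90.81 dB SPL.
So the chiller must be reduced from 93 to 90.81 dB SPL: IL = 2.19 dB.

2 dB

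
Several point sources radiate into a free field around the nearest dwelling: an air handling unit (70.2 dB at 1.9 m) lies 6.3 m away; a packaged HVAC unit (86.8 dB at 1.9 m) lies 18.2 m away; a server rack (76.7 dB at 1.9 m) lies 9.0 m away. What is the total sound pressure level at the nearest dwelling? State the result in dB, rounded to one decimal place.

69.2 dB

Apply inverse-square spreading to bring every level to the receiver, then sum 10^(L/10).
air handling unit: 70.2 − 20·log₁₀(6.3/1.9) = 70.2 − 10.41 = 59.79 dB.
packaged HVAC unit: 86.8 − 20·log₁₀(18.2/1.9) = 86.8 − 19.63 = 67.17 dB.
server rack: 76.7 − 20·log₁₀(9.0/1.9) = 76.7 − 13.51 = 63.19 dB.
Σ 10^(L/10) = 8.253e+06 → L_total = 10·log₁₀(8.253e+06) = 69.17 dB.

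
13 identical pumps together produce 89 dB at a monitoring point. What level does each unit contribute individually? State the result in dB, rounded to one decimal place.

13 equal contributions raise the level by 10·log₁₀ 13 = 11.139 dB, so each unit alone gives 89 − 11.139.

77.9 dB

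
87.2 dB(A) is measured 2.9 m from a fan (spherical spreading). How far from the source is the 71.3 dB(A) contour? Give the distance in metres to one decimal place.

For a point source L₁ − L₂ = 20·log₁₀(r₂/r₁), so r₂ = r₁·10^((L₁−L₂)/20).
r₂ = 2.9·10^((87.2−71.3)/20) = 2.9·10^(15.9/20) = 18.09 m.

18.1 m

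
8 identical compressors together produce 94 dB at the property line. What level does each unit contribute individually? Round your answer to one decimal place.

8 equal contributions raise the level by 10·log₁₀ 8 = 9.031 dB, so each unit alone gives 94 − 9.031.

85.0 dB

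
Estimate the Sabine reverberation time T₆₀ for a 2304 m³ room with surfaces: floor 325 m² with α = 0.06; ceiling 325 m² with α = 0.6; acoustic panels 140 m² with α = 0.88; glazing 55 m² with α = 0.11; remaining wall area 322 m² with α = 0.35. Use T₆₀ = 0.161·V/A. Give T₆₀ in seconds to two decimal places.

0.81 s

Summing Sᵢαᵢ: 325·0.06 + 325·0.6 + 140·0.88 + 55·0.11 + 322·0.35 = 456.45 m².
T₆₀ = 0.161·V/A = 0.161·2304/456.45 = 0.813 s.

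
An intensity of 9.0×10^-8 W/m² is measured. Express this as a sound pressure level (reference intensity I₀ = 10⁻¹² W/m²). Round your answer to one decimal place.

49.5 dB

I/I₀ = 9.0×10^-8/10⁻¹² = 9.0×10^4, and L = 10·log₁₀(I/I₀).
L = 10·(0.9542 + 4) = 49.54 dB.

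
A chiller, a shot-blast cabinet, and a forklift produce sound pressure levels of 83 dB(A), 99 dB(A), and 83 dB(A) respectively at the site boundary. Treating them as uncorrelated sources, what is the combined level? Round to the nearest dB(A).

99 dB(A)

For uncorrelated sources the intensities add, so convert each level to linear form, sum, and take 10·log₁₀ of the total.
Σ 10^(L/10) = 10^(83/10) + 10^(99/10) + 10^(83/10) = 8.342e+09.
L_total = 10·log₁₀(8.342e+09) = 99.21 dB(A).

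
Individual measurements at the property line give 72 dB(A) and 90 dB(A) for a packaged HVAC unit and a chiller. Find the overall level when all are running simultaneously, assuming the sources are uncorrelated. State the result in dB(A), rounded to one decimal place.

90.1 dB(A)

For uncorrelated sources the intensities add, so convert each level to linear form, sum, and take 10·log₁₀ of the total.
Σ 10^(L/10) = 10^(72/10) + 10^(90/10) = 1.016e+09.
L_total = 10·log₁₀(1.016e+09) = 90.07 dB(A).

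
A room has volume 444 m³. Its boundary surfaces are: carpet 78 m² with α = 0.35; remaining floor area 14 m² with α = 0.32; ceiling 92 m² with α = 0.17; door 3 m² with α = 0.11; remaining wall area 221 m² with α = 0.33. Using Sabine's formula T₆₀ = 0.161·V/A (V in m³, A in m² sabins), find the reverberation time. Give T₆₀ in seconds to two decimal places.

Total absorption A = 78·0.35 + 14·0.32 + 92·0.17 + 3·0.11 + 221·0.33 = 120.68 m² sabins.
T₆₀ = 0.161·V/A = 0.161·444/120.68 = 0.592 s.

0.59 s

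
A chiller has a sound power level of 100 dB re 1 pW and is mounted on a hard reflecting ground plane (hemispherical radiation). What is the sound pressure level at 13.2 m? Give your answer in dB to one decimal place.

69.6 dB

Free-field hemispherical radiation: L_p = L_w − 10·log₁₀(2π·r²), r = 13.2 m.
2π·r² = 1095 m², 10·log₁₀ of that is 30.393 dB.
L_p = 100 − 30.393 = 69.61 dB.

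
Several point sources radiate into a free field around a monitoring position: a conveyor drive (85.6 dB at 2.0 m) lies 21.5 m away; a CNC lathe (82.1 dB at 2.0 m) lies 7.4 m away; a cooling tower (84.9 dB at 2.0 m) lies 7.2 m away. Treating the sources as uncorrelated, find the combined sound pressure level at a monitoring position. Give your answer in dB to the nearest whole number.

Propagate each source to the receiver with L = L_ref − 20·log₁₀(r/r_ref), then add intensities.
conveyor drive: 85.6 − 20·log₁₀(21.5/2.0) = 85.6 − 20.63 = 64.97 dB.
CNC lathe: 82.1 − 20·log₁₀(7.4/2.0) = 82.1 − 11.36 = 70.74 dB.
cooling tower: 84.9 − 20·log₁₀(7.2/2.0) = 84.9 − 11.13 = 73.77 dB.
Σ 10^(L/10) = 3.883e+07 → L_total = 10·log₁₀(3.883e+07) = 75.89 dB.

76 dB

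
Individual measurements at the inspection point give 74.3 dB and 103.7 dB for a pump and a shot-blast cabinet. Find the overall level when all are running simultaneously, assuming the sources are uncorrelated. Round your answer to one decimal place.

103.7 dB

For uncorrelated sources the intensities add, so convert each level to linear form, sum, and take 10·log₁₀ of the total.
Σ 10^(L/10) = 10^(74.3/10) + 10^(103.7/10) = 2.347e+10.
L_total = 10·log₁₀(2.347e+10) = 103.70 dB.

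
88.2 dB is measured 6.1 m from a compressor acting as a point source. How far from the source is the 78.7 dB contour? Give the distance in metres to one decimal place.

For a point source L₁ − L₂ = 20·log₁₀(r₂/r₁), so r₂ = r₁·10^((L₁−L₂)/20).
r₂ = 6.1·10^((88.2−78.7)/20) = 6.1·10^(9.5/20) = 18.21 m.

18.2 m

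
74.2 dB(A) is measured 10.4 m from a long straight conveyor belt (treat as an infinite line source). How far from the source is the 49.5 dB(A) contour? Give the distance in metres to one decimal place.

3069.3 m

For a line source L₁ − L₂ = 10·log₁₀(r₂/r₁), so r₂ = r₁·10^((L₁−L₂)/10).
r₂ = 10.4·10^((74.2−49.5)/10) = 10.4·10^(24.7/10) = 3069.26 m.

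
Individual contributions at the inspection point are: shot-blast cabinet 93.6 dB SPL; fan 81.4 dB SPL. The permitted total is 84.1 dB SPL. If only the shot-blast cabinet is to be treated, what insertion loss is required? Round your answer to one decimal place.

12.8 dB

Fixed contribution from the other source: Σ 10^(L/10) = 10^(81.4/10) = 1.380e+08 (81.40 dB SPL).
The limit corresponds to 10^(84.1/10) = 2.570e+08; subtracting the fixed part leaves 1.190e+08 for the shot-blast cabinet, i.e. 80.76 dB SPL.
Required insertion loss = 93.6 − 80.76 = 12.84 dB.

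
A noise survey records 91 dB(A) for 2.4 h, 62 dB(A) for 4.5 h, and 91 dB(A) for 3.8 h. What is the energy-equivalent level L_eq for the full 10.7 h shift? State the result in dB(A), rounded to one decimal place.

88.6 dB(A)

Weight each interval's intensity by its duration and average over T = 10.7 h:
Σ tᵢ·10^(Lᵢ/10) = 2.4·10^(91/10) + 4.5·10^(62/10) + 3.8·10^(91/10) = 7.812e+09.
L_eq = 10·log₁₀(7.812e+09/10.7) = 88.63 dB(A).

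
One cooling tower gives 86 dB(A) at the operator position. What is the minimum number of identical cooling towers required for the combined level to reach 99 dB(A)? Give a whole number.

20

The shortfall is 99 − 86 = 13.0 dB, and N units add 10·log₁₀ N, so need 10·log₁₀ N ≥ 13.0.
N ≥ 10^(13.0/10) = 19.953, so N = 20.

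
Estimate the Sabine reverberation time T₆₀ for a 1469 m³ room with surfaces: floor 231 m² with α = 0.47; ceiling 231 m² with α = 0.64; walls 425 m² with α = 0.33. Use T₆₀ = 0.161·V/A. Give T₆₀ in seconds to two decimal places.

Total absorption A = 231·0.47 + 231·0.64 + 425·0.33 = 396.66 m² sabins.
T₆₀ = 0.161 × 1469 / 396.66 = 0.596 s.

0.60 s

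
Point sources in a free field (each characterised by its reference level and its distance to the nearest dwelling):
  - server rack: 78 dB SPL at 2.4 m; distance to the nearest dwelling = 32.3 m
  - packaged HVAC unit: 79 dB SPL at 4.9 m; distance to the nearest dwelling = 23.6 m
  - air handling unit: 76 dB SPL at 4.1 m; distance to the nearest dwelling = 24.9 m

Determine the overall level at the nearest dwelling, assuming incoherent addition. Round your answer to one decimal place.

66.9 dB SPL

First find each source's level at the receiver (point-source: −20·log₁₀(r/r_ref)), then combine on an intensity basis.
server rack: 78 − 20·log₁₀(32.3/2.4) = 78 − 22.58 = 55.42 dB SPL.
packaged HVAC unit: 79 − 20·log₁₀(23.6/4.9) = 79 − 13.65 = 65.35 dB SPL.
air handling unit: 76 − 20·log₁₀(24.9/4.1) = 76 − 15.67 = 60.33 dB SPL.
Σ 10^(L/10) = 4.852e+06 → L_total = 10·log₁₀(4.852e+06) = 66.86 dB SPL.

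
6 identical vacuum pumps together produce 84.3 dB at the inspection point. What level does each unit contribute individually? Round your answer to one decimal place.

Dividing the total intensity by 6 lowers the level by 10·log₁₀ 6 = 7.782 dB: L₁ = 84.3 − 7.782.

76.5 dB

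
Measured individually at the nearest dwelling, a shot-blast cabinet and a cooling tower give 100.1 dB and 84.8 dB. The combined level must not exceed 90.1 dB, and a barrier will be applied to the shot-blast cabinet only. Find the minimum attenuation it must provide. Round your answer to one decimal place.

Everything except the shot-blast cabinet sums to 10^(84.8/10) = 3.020e+08 in linear terms, 84.80 dB.
The limit corresponds to 10^(90.1/10) = 1.023e+09; subtracting the fixed part leaves 7.213e+08 for the shot-blast cabinet, i.e. 88.58 dB.
Required insertion loss = 100.1 − 88.58 = 11.52 dB.

11.5 dB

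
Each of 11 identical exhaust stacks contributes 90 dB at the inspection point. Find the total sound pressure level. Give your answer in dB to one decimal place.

100.4 dB

With 11 equal, uncorrelated contributions the intensity is 11× that of one unit, giving a rise of 10·log₁₀ 11.
L_total = 90 + 10·log₁₀(11) = 90 + 10.414 = 100.41 dB.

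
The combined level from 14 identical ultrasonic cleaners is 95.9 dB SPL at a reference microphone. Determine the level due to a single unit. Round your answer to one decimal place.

84.4 dB SPL

For N identical incoherent sources L_total = L₁ + 10·log₁₀ N, so L₁ = 95.9 − 10·log₁₀(14) = 95.9 − 11.461.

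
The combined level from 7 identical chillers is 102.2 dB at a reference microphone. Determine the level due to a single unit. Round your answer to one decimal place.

7 equal contributions raise the level by 10·log₁₀ 7 = 8.451 dB, so each unit alone gives 102.2 − 8.451.

93.7 dB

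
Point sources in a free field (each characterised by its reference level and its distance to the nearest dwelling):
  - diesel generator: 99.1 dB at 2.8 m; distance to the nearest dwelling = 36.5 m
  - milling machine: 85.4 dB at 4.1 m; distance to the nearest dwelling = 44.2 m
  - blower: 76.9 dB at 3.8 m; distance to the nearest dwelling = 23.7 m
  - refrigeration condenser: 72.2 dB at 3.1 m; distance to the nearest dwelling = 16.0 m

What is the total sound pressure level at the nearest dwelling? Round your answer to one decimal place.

Propagate each source to the receiver with L = L_ref − 20·log₁₀(r/r_ref), then add intensities.
diesel generator: 99.1 − 20·log₁₀(36.5/2.8) = 99.1 − 22.30 = 76.80 dB.
milling machine: 85.4 − 20·log₁₀(44.2/4.1) = 85.4 − 20.65 = 64.75 dB.
blower: 76.9 − 20·log₁₀(23.7/3.8) = 76.9 − 15.90 = 61.00 dB.
refrigeration condenser: 72.2 − 20·log₁₀(16.0/3.1) = 72.2 − 14.26 = 57.94 dB.
Σ 10^(L/10) = 5.270e+07 → L_total = 10·log₁₀(5.270e+07) = 77.22 dB.

77.2 dB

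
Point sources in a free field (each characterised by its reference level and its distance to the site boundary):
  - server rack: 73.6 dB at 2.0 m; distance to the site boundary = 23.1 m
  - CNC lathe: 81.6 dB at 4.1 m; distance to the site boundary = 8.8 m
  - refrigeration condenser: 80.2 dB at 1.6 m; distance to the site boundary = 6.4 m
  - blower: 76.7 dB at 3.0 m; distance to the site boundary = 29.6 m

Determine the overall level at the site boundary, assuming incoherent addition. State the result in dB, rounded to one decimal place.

75.9 dB

Apply inverse-square spreading to bring every level to the receiver, then sum 10^(L/10).
server rack: 73.6 − 20·log₁₀(23.1/2.0) = 73.6 − 21.25 = 52.35 dB.
CNC lathe: 81.6 − 20·log₁₀(8.8/4.1) = 81.6 − 6.63 = 74.97 dB.
refrigeration condenser: 80.2 − 20·log₁₀(6.4/1.6) = 80.2 − 12.04 = 68.16 dB.
blower: 76.7 − 20·log₁₀(29.6/3.0) = 76.7 − 19.88 = 56.82 dB.
Σ 10^(L/10) = 3.857e+07 → L_total = 10·log₁₀(3.857e+07) = 75.86 dB.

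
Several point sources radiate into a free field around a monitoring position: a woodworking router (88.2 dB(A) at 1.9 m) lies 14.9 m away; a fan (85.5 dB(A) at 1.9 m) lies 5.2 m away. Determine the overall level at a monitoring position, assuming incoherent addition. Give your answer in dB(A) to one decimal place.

First find each source's level at the receiver (point-source: −20·log₁₀(r/r_ref)), then combine on an intensity basis.
woodworking router: 88.2 − 20·log₁₀(14.9/1.9) = 88.2 − 17.89 = 70.31 dB(A).
fan: 85.5 − 20·log₁₀(5.2/1.9) = 85.5 − 8.74 = 76.76 dB(A).
Σ 10^(L/10) = 5.811e+07 → L_total = 10·log₁₀(5.811e+07) = 77.64 dB(A).

77.6 dB(A)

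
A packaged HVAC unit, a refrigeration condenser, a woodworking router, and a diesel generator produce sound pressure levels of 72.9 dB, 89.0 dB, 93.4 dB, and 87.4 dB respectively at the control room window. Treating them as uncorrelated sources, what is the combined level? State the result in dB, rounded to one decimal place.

95.5 dB

For uncorrelated sources the intensities add, so convert each level to linear form, sum, and take 10·log₁₀ of the total.
Σ 10^(L/10) = 10^(72.9/10) + 10^(89.0/10) + 10^(93.4/10) + 10^(87.4/10) = 3.551e+09.
L_total = 10·log₁₀(3.551e+09) = 95.50 dB.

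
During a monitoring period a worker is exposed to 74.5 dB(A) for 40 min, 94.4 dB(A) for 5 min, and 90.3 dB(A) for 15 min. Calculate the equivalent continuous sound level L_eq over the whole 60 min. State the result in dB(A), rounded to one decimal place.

The energy average is taken in the linear domain: L_eq = 10·log₁₀[(Σ tᵢ·10^(Lᵢ/10))/T], T = 60 min.
Σ tᵢ·10^(Lᵢ/10) = 40·10^(74.5/10) + 5·10^(94.4/10) + 15·10^(90.3/10) = 3.097e+10.
L_eq = 10·log₁₀(3.097e+10/60) = 87.13 dB(A).

87.1 dB(A)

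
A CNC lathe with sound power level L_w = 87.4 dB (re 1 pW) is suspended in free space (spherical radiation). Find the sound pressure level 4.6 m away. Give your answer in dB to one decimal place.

L_p = L_w − 10·log₁₀(4π·r²) with r = 4.6 m.
4π·r² = 265.9 m², 10·log₁₀ of that is 24.247 dB.
L_p = 87.4 − 24.247 = 63.15 dB.

63.2 dB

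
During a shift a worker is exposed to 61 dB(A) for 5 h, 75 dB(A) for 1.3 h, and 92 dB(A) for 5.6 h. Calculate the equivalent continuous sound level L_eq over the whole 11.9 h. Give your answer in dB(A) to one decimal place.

The energy average is taken in the linear domain: L_eq = 10·log₁₀[(Σ tᵢ·10^(Lᵢ/10))/T], T = 11.9 h.
Σ tᵢ·10^(Lᵢ/10) = 5·10^(61/10) + 1.3·10^(75/10) + 5.6·10^(92/10) = 8.923e+09.
L_eq = 10·log₁₀(8.923e+09/11.9) = 88.75 dB(A).

88.7 dB(A)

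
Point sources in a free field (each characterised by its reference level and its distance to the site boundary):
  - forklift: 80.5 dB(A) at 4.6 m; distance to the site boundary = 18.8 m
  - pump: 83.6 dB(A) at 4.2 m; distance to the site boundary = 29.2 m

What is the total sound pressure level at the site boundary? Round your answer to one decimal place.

Apply inverse-square spreading to bring every level to the receiver, then sum 10^(L/10).
forklift: 80.5 − 20·log₁₀(18.8/4.6) = 80.5 − 12.23 = 68.27 dB(A).
pump: 83.6 − 20·log₁₀(29.2/4.2) = 83.6 − 16.84 = 66.76 dB(A).
Σ 10^(L/10) = 1.146e+07 → L_total = 10·log₁₀(1.146e+07) = 70.59 dB(A).

70.6 dB(A)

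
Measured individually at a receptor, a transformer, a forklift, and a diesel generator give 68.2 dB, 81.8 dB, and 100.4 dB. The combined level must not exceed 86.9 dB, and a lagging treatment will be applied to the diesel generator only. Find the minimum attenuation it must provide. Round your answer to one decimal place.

15.2 dB

Fixed contribution from the other sources: Σ 10^(L/10) = 10^(68.2/10) + 10^(81.8/10) = 1.580e+08 (81.99 dB).
To meet 86.9 dB overall, the treated diesel generator may contribute at most 10^(86.9/10) − 1.580e+08 = 3.318e+08, i.e. 85.21 dB.
Required insertion loss = 100.4 − 85.21 = 15.19 dB.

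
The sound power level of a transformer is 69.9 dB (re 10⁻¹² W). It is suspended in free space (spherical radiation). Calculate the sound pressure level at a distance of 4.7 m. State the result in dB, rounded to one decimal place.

Free-field spherical radiation: L_p = L_w − 10·log₁₀(4π·r²), r = 4.7 m.
4π·r² = 277.6 m², 10·log₁₀ of that is 24.434 dB.
L_p = 69.9 − 24.434 = 45.47 dB.

45.5 dB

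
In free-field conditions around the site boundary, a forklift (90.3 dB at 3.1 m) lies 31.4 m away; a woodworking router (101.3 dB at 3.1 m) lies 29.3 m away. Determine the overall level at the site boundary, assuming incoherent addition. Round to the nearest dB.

Propagate each source to the receiver with L = L_ref − 20·log₁₀(r/r_ref), then add intensities.
forklift: 90.3 − 20·log₁₀(31.4/3.1) = 90.3 − 20.11 = 70.19 dB.
woodworking router: 101.3 − 20·log₁₀(29.3/3.1) = 101.3 − 19.51 = 81.79 dB.
Σ 10^(L/10) = 1.614e+08 → L_total = 10·log₁₀(1.614e+08) = 82.08 dB.

82 dB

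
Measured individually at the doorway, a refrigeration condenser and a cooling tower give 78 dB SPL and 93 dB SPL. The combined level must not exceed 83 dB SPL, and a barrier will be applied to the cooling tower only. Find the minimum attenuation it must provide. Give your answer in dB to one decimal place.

Everything except the cooling tower sums to 10^(78/10) = 6.310e+07 in linear terms, 78.00 dB SPL.
The limit corresponds to 10^(83/10) = 1.995e+08; subtracting the fixed part leaves 1.364e+08 for the cooling tower, i.e. 81.35 dB SPL.
So the cooling tower must be reduced from 93 to 81.35 dB SPL: IL = 11.65 dB.

11.7 dB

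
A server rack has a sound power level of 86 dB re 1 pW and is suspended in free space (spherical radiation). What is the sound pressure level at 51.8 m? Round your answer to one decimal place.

L_p = L_w − 10·log₁₀(4π·r²) with r = 51.8 m.
4π·r² = 3.372e+04 m², 10·log₁₀ of that is 45.279 dB.
L_p = 86 − 45.279 = 40.72 dB.

40.7 dB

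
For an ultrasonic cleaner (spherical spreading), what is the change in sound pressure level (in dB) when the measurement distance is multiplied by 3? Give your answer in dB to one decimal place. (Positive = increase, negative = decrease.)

-9.5 dB

With spherical spreading the level changes by −20·log₁₀(r₂/r₁).
ΔL = −20·log₁₀(3) = -9.54 dB.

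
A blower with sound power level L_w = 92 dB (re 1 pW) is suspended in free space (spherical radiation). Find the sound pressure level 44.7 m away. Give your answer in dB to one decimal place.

The power spreads over a sphere of area 4π·r², so L_p = L_w − 10·log₁₀(4π·r²).
4π·r² = 2.511e+04 m², 10·log₁₀ of that is 43.998 dB.
L_p = 92 − 43.998 = 48.00 dB.

48.0 dB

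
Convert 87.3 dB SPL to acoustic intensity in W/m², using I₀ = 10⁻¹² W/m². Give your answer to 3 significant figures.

0.000537 W/m²

I = I₀·10^(L/10) = 10⁻¹² × 10^(87.3/10) = 10^(-3.270).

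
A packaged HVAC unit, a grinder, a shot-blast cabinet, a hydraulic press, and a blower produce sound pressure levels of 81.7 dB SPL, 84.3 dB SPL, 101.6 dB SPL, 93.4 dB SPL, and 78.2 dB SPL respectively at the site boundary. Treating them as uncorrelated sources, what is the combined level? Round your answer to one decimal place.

102.3 dB SPL

Incoherent sources combine by intensity addition: L_total = 10·log₁₀(Σ 10^(L_i/10)).
Σ 10^(L/10) = 10^(81.7/10) + 10^(84.3/10) + 10^(101.6/10) + 10^(93.4/10) + 10^(78.2/10) = 1.713e+10.
L_total = 10·log₁₀(1.713e+10) = 102.34 dB SPL.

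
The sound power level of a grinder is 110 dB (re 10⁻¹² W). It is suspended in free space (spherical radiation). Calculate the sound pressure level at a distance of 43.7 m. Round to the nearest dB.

L_p = L_w − 10·log₁₀(4π·r²) with r = 43.7 m.
4π·r² = 2.4e+04 m², 10·log₁₀ of that is 43.802 dB.
L_p = 110 − 43.802 = 66.20 dB.

66 dB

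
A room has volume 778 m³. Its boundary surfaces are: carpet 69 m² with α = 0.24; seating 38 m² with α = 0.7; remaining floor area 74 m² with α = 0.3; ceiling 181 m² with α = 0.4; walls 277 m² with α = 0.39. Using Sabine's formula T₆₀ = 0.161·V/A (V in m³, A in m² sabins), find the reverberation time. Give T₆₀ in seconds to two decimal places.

0.51 s

A = Σ Sᵢαᵢ = 69·0.24 + 38·0.7 + 74·0.3 + 181·0.4 + 277·0.39 = 245.79 m².
T₆₀ = 0.161·V/A = 0.161·778/245.79 = 0.510 s.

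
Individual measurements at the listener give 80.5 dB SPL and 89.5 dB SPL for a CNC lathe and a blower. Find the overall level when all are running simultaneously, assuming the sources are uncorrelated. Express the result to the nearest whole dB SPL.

For uncorrelated sources the intensities add, so convert each level to linear form, sum, and take 10·log₁₀ of the total.
Σ 10^(L/10) = 10^(80.5/10) + 10^(89.5/10) = 1.003e+09.
L_total = 10·log₁₀(1.003e+09) = 90.01 dB SPL.

90 dB SPL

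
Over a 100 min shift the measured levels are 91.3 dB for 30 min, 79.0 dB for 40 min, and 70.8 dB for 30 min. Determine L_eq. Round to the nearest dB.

The energy average is taken in the linear domain: L_eq = 10·log₁₀[(Σ tᵢ·10^(Lᵢ/10))/T], T = 100 min.
Σ tᵢ·10^(Lᵢ/10) = 30·10^(91.3/10) + 40·10^(79.0/10) + 30·10^(70.8/10) = 4.401e+10.
L_eq = 10·log₁₀(4.401e+10/100) = 86.44 dB.

86 dB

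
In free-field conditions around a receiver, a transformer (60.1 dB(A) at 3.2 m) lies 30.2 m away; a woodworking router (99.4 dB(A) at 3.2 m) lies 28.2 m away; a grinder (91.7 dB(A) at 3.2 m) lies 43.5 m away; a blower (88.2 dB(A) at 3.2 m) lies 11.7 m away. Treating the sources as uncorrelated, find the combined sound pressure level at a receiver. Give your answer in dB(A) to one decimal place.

82.3 dB(A)

Propagate each source to the receiver with L = L_ref − 20·log₁₀(r/r_ref), then add intensities.
transformer: 60.1 − 20·log₁₀(30.2/3.2) = 60.1 − 19.50 = 40.60 dB(A).
woodworking router: 99.4 − 20·log₁₀(28.2/3.2) = 99.4 − 18.90 = 80.50 dB(A).
grinder: 91.7 − 20·log₁₀(43.5/3.2) = 91.7 − 22.67 = 69.03 dB(A).
blower: 88.2 − 20·log₁₀(11.7/3.2) = 88.2 − 11.26 = 76.94 dB(A).
Σ 10^(L/10) = 1.696e+08 → L_total = 10·log₁₀(1.696e+08) = 82.29 dB(A).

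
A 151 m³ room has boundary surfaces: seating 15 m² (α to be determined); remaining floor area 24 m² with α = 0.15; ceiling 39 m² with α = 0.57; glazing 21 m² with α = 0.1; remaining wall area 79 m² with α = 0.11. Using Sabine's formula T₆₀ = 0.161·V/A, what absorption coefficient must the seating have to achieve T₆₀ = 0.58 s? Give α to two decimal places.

0.35

A = 0.161·V/T₆₀ = 0.161·151/0.58 = 41.92 m² sabins.
Absorption from the other surfaces = 24·0.15 + 39·0.57 + 21·0.1 + 79·0.11 = 36.62 m², so the seating must supply 5.30 m² over 15 m².
α = 5.30/15 = 0.353.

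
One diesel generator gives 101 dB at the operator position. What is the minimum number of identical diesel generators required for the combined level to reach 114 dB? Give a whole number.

Need L₁ + 10·log₁₀ N ≥ 114, i.e. log₁₀ N ≥ 1.30.
N ≥ 10^(13.0/10) = 19.953, so N = 20.

20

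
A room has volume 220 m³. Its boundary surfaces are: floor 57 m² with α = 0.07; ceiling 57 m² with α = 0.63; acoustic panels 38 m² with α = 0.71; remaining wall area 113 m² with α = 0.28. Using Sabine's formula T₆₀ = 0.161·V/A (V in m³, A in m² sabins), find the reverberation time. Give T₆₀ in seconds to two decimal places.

Summing Sᵢαᵢ: 57·0.07 + 57·0.63 + 38·0.71 + 113·0.28 = 98.52 m².
T₆₀ = 0.161·V/A = 0.161·220/98.52 = 0.360 s.

0.36 s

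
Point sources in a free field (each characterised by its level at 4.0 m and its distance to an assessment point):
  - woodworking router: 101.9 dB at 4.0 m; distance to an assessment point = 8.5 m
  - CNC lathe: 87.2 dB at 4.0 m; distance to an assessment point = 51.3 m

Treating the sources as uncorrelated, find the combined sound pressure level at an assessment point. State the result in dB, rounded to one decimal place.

Propagate each source to the receiver with L = L_ref − 20·log₁₀(r/r_ref), then add intensities.
woodworking router: 101.9 − 20·log₁₀(8.5/4.0) = 101.9 − 6.55 = 95.35 dB.
CNC lathe: 87.2 − 20·log₁₀(51.3/4.0) = 87.2 − 22.16 = 65.04 dB.
Σ 10^(L/10) = 3.433e+09 → L_total = 10·log₁₀(3.433e+09) = 95.36 dB.

95.4 dB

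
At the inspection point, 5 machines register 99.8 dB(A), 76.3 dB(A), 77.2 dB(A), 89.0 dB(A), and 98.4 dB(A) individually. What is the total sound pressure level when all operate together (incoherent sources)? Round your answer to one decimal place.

102.4 dB(A)

Incoherent sources combine by intensity addition: L_total = 10·log₁₀(Σ 10^(L_i/10)).
Σ 10^(L/10) = 10^(99.8/10) + 10^(76.3/10) + 10^(77.2/10) + 10^(89.0/10) + 10^(98.4/10) = 1.736e+10.
L_total = 10·log₁₀(1.736e+10) = 102.39 dB(A).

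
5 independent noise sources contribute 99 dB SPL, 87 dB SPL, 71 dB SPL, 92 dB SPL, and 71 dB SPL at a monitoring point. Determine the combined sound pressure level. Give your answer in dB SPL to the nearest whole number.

For uncorrelated sources the intensities add, so convert each level to linear form, sum, and take 10·log₁₀ of the total.
Σ 10^(L/10) = 10^(99/10) + 10^(87/10) + 10^(71/10) + 10^(92/10) + 10^(71/10) = 1.005e+10.
L_total = 10·log₁₀(1.005e+10) = 100.02 dB SPL.

100 dB SPL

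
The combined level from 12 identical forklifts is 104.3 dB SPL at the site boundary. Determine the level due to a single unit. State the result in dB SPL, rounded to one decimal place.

12 equal contributions raise the level by 10·log₁₀ 12 = 10.792 dB, so each unit alone gives 104.3 − 10.792.

93.5 dB SPL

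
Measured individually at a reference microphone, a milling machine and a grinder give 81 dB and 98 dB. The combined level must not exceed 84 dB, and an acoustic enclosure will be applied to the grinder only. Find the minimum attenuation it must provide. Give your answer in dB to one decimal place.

Everything except the grinder sums to 10^(81/10) = 1.259e+08 in linear terms, 81.00 dB.
The limit corresponds to 10^(84/10) = 2.512e+08; subtracting the fixed part leaves 1.253e+08 for the grinder, i.e. 80.98 dB.
So the grinder must be reduced from 98 to 80.98 dB: IL = 17.02 dB.

17.0 dB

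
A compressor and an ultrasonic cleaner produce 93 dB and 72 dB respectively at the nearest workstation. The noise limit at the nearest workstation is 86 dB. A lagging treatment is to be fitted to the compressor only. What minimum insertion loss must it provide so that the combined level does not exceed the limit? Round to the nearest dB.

Fixed contribution from the other source: Σ 10^(L/10) = 10^(72/10) = 1.585e+07 (72.00 dB).
The limit corresponds to 10^(86/10) = 3.981e+08; subtracting the fixed part leaves 3.823e+08 for the compressor, i.e. 85.82 dB.
Required insertion loss = 93 − 85.82 = 7.18 dB.

7 dB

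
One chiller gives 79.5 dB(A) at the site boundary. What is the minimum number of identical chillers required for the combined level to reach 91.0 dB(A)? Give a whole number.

Need L₁ + 10·log₁₀ N ≥ 91.0, i.e. log₁₀ N ≥ 1.15.
N ≥ 10^(11.5/10) = 14.125, so N = 15.

15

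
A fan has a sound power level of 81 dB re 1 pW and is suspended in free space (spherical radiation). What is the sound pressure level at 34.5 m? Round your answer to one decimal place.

Free-field spherical radiation: L_p = L_w − 10·log₁₀(4π·r²), r = 34.5 m.
4π·r² = 1.496e+04 m², 10·log₁₀ of that is 41.748 dB.
L_p = 81 − 41.748 = 39.25 dB.

39.3 dB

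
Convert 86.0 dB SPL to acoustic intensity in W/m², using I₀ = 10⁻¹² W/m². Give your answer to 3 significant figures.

0.000398 W/m²

I/I₀ = 10^(86.0/10) = 3.981e+08, so I = 3.981e+08 × 10⁻¹² W/m².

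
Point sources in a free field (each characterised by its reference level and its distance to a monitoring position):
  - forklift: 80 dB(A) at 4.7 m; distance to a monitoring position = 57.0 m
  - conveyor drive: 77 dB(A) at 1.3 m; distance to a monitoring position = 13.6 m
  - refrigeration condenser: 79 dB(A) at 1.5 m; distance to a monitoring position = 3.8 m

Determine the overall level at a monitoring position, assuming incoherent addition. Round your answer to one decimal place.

71.3 dB(A)

Propagate each source to the receiver with L = L_ref − 20·log₁₀(r/r_ref), then add intensities.
forklift: 80 − 20·log₁₀(57.0/4.7) = 80 − 21.68 = 58.32 dB(A).
conveyor drive: 77 − 20·log₁₀(13.6/1.3) = 77 − 20.39 = 56.61 dB(A).
refrigeration condenser: 79 − 20·log₁₀(3.8/1.5) = 79 − 8.07 = 70.93 dB(A).
Σ 10^(L/10) = 1.351e+07 → L_total = 10·log₁₀(1.351e+07) = 71.31 dB(A).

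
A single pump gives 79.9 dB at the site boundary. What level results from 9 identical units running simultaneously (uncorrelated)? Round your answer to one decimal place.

L_total = L₁ + 10·log₁₀ N for N identical incoherent sources.
L_total = 79.9 + 10·log₁₀(9) = 79.9 + 9.542 = 89.44 dB.

89.4 dB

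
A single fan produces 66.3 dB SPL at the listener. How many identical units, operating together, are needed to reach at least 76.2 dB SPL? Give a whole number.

10

The shortfall is 76.2 − 66.3 = 9.9 dB, and N units add 10·log₁₀ N, so need 10·log₁₀ N ≥ 9.9.
N ≥ 10^(9.9/10) = 9.772, so N = 10.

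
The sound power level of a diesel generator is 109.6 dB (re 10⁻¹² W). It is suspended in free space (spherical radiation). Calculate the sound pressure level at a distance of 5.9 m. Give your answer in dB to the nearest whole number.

83 dB

Free-field spherical radiation: L_p = L_w − 10·log₁₀(4π·r²), r = 5.9 m.
4π·r² = 437.4 m², 10·log₁₀ of that is 26.409 dB.
L_p = 109.6 − 26.409 = 83.19 dB.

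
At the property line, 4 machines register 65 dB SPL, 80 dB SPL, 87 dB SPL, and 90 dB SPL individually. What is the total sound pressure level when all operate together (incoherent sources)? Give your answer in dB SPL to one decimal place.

92.1 dB SPL

For uncorrelated sources the intensities add, so convert each level to linear form, sum, and take 10·log₁₀ of the total.
Σ 10^(L/10) = 10^(65/10) + 10^(80/10) + 10^(87/10) + 10^(90/10) = 1.604e+09.
L_total = 10·log₁₀(1.604e+09) = 92.05 dB SPL.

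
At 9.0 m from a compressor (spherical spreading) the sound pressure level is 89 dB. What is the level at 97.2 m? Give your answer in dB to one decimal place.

For a point source, L₂ = L₁ − 20·log₁₀(r₂/r₁).
L₂ = 89 − 20·log₁₀(97.2/9.0) = 89 − 20.668 = 68.33 dB.

68.3 dB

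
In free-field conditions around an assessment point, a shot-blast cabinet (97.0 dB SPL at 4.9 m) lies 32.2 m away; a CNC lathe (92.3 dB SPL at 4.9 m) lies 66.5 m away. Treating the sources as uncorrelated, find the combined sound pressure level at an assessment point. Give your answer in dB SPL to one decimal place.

81.0 dB SPL

First find each source's level at the receiver (point-source: −20·log₁₀(r/r_ref)), then combine on an intensity basis.
shot-blast cabinet: 97.0 − 20·log₁₀(32.2/4.9) = 97.0 − 16.35 = 80.65 dB SPL.
CNC lathe: 92.3 − 20·log₁₀(66.5/4.9) = 92.3 − 22.65 = 69.65 dB SPL.
Σ 10^(L/10) = 1.253e+08 → L_total = 10·log₁₀(1.253e+08) = 80.98 dB SPL.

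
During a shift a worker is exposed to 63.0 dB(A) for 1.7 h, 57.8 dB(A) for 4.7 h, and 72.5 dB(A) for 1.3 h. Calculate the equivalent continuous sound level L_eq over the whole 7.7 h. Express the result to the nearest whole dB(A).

L_eq = 10·log₁₀[(1/T)·Σ tᵢ·10^(Lᵢ/10)] with T = 7.7 h.
Σ tᵢ·10^(Lᵢ/10) = 1.7·10^(63.0/10) + 4.7·10^(57.8/10) + 1.3·10^(72.5/10) = 2.934e+07.
L_eq = 10·log₁₀(2.934e+07/7.7) = 65.81 dB(A).

66 dB(A)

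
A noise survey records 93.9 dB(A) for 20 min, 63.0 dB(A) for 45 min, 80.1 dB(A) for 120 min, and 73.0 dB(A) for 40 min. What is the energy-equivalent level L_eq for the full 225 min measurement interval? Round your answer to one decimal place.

84.4 dB(A)

L_eq = 10·log₁₀[(1/T)·Σ tᵢ·10^(Lᵢ/10)] with T = 225 min.
Σ tᵢ·10^(Lᵢ/10) = 20·10^(93.9/10) + 45·10^(63.0/10) + 120·10^(80.1/10) + 40·10^(73.0/10) = 6.226e+10.
L_eq = 10·log₁₀(6.226e+10/225) = 84.42 dB(A).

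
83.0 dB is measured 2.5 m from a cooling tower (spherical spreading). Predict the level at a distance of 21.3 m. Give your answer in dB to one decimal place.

Point-source attenuation: ΔL = 20·log₁₀(r₂/r₁) = 20·log₁₀(21.3/2.5) = 18.609 dB.
L₂ = 83.0 − 20·log₁₀(21.3/2.5) = 83.0 − 18.609 = 64.39 dB.

64.4 dB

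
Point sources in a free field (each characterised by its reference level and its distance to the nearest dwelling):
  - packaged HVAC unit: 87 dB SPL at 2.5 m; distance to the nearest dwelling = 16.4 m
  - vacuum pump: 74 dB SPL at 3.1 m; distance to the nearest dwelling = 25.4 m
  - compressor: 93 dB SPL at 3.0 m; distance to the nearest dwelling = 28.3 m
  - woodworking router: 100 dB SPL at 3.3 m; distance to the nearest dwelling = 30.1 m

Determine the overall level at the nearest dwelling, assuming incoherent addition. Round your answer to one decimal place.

81.9 dB SPL

Propagate each source to the receiver with L = L_ref − 20·log₁₀(r/r_ref), then add intensities.
packaged HVAC unit: 87 − 20·log₁₀(16.4/2.5) = 87 − 16.34 = 70.66 dB SPL.
vacuum pump: 74 − 20·log₁₀(25.4/3.1) = 74 − 18.27 = 55.73 dB SPL.
compressor: 93 − 20·log₁₀(28.3/3.0) = 93 − 19.49 = 73.51 dB SPL.
woodworking router: 100 − 20·log₁₀(30.1/3.3) = 100 − 19.20 = 80.80 dB SPL.
Σ 10^(L/10) = 1.546e+08 → L_total = 10·log₁₀(1.546e+08) = 81.89 dB SPL.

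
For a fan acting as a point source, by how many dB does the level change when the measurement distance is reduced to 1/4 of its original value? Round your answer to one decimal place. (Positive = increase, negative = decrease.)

+12.0 dB

A point source loses 6 dB per doubling of distance; generally ΔL = −20·log₁₀(r₂/r₁).
ΔL = −20·log₁₀(0.25) = +12.04 dB.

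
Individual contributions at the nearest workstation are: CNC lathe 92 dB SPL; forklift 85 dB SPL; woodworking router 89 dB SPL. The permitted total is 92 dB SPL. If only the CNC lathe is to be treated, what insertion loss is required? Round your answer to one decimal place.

Everything except the CNC lathe sums to 10^(85/10) + 10^(89/10) = 1.111e+09 in linear terms, 90.46 dB SPL.
To meet 92 dB SPL overall, the treated CNC lathe may contribute at most 10^(92/10) − 1.111e+09 = 4.743e+08, i.e. 86.76 dB SPL.
Required insertion loss = 92 − 86.76 = 5.24 dB.

5.2 dB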